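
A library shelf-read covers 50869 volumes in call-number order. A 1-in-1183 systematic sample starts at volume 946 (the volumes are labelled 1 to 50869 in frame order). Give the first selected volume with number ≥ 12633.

k = 1183
Steps past start: ⌈(12633 − 946)/1183⌉ = ⌈11687/1183⌉ = 10
Selected volume: 946 + 10×1183 = 12776

12776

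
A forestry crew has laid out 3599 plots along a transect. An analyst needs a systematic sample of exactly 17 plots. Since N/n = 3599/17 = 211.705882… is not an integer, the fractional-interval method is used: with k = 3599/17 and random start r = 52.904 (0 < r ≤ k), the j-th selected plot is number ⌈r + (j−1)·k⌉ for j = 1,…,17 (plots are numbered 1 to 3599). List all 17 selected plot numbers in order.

53, 265, 477, 689, 900, 1112, 1324, 1535, 1747, 1959, 2170, 2382, 2594, 2806, 3017, 3229, 3441

j=1: r + 0k = 52.904 → ⌈·⌉ = 53
j=2: r + 1k = 264.609882… → ⌈·⌉ = 265
j=3: r + 2k = 476.315764… → ⌈·⌉ = 477
j=4: r + 3k = 688.021647… → ⌈·⌉ = 689
j=5: r + 4k = 899.727529… → ⌈·⌉ = 900
j=6: r + 5k = 1111.433411… → ⌈·⌉ = 1112
j=7: r + 6k = 1323.139294… → ⌈·⌉ = 1324
j=8: r + 7k = 1534.845176… → ⌈·⌉ = 1535
j=9: r + 8k = 1746.551058… → ⌈·⌉ = 1747
j=10: r + 9k = 1958.256941… → ⌈·⌉ = 1959
j=11: r + 10k = 2169.962823… → ⌈·⌉ = 2170
j=12: r + 11k = 2381.668705… → ⌈·⌉ = 2382
j=13: r + 12k = 2593.374588… → ⌈·⌉ = 2594
j=14: r + 13k = 2805.080470… → ⌈·⌉ = 2806
j=15: r + 14k = 3016.786352… → ⌈·⌉ = 3017
j=16: r + 15k = 3228.492235… → ⌈·⌉ = 3229
j=17: r + 16k = 3440.198117… → ⌈·⌉ = 3441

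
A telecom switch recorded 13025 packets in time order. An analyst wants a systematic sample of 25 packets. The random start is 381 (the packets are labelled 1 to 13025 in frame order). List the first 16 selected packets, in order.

381, 902, 1423, 1944, 2465, 2986, 3507, 4028, 4549, 5070, 5591, 6112, 6633, 7154, 7675, 8196

k = N/n = 13025/25 = 521
packet 1: 381
packet 2: 381 + 521 = 902
packet 3: 902 + 521 = 1423
packet 4: 1423 + 521 = 1944
packet 5: 1944 + 521 = 2465
packet 6: 2465 + 521 = 2986
packet 7: 2986 + 521 = 3507
packet 8: 3507 + 521 = 4028
packet 9: 4028 + 521 = 4549
packet 10: 4549 + 521 = 5070
packet 11: 5070 + 521 = 5591
packet 12: 5591 + 521 = 6112
packet 13: 6112 + 521 = 6633
packet 14: 6633 + 521 = 7154
packet 15: 7154 + 521 = 7675
packet 16: 7675 + 521 = 8196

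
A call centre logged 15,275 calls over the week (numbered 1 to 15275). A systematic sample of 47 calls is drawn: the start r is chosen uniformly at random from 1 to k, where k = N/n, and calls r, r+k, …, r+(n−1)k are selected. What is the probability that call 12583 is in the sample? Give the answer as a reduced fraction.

1/325

k = 15275/47 = 325.
Call 12583 is selected iff r ≡ 12583 (mod 325); exactly one such r in {1,…,325}.
Inclusion probability = 1/325.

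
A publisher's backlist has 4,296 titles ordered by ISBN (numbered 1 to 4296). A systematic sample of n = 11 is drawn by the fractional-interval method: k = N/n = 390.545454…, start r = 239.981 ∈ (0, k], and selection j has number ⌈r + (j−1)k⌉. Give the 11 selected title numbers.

j=1: r + 0k = 239.981 → ⌈·⌉ = 240
j=2: r + 1k = 630.526454… → ⌈·⌉ = 631
j=3: r + 2k = 1021.071909… → ⌈·⌉ = 1022
j=4: r + 3k = 1411.617363… → ⌈·⌉ = 1412
j=5: r + 4k = 1802.162818… → ⌈·⌉ = 1803
j=6: r + 5k = 2192.708272… → ⌈·⌉ = 2193
j=7: r + 6k = 2583.253727… → ⌈·⌉ = 2584
j=8: r + 7k = 2973.799181… → ⌈·⌉ = 2974
j=9: r + 8k = 3364.344636… → ⌈·⌉ = 3365
j=10: r + 9k = 3754.890090… → ⌈·⌉ = 3755
j=11: r + 10k = 4145.435545… → ⌈·⌉ = 4146

240, 631, 1022, 1412, 1803, 2193, 2584, 2974, 3365, 3755, 4146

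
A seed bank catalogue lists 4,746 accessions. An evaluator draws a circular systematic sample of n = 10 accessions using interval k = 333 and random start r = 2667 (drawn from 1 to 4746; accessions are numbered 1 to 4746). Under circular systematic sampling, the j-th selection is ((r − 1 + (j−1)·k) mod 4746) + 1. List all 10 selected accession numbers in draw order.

2667, 3000, 3333, 3666, 3999, 4332, 4665, 252, 585, 918

Selection 1: 2667
Selection 2: 2667 + 333 = 3000
Selection 3: 3000 + 333 = 3333
Selection 4: 3333 + 333 = 3666
Selection 5: 3666 + 333 = 3999
Selection 6: 3999 + 333 = 4332
Selection 7: 4332 + 333 = 4665
Selection 8: 4665 + 333 = 4998 → 4998 − 4746 = 252
Selection 9: 252 + 333 = 585
Selection 10: 585 + 333 = 918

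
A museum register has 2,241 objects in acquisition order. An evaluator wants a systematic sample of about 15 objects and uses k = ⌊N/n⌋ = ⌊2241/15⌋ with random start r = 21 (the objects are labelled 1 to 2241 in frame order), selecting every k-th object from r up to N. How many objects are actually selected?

15

k = ⌊2241/15⌋ = 149
Achieved size = ⌊(2241 − 21)/149⌋ + 1 = ⌊2220/149⌋ + 1 = 14 + 1 = 15
(last selection: 21 + 14×149 = 2107 ≤ 2241; next would be 2256 > 2241)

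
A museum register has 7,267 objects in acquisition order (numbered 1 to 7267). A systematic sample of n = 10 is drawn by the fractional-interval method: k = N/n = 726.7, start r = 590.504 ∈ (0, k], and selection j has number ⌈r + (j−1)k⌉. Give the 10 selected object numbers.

591, 1318, 2044, 2771, 3498, 4225, 4951, 5678, 6405, 7131

j=1: r + 0k = 590.504 → ⌈·⌉ = 591
j=2: r + 1k = 1317.204 → ⌈·⌉ = 1318
j=3: r + 2k = 2043.904 → ⌈·⌉ = 2044
j=4: r + 3k = 2770.604 → ⌈·⌉ = 2771
j=5: r + 4k = 3497.304 → ⌈·⌉ = 3498
j=6: r + 5k = 4224.004 → ⌈·⌉ = 4225
j=7: r + 6k = 4950.704 → ⌈·⌉ = 4951
j=8: r + 7k = 5677.404 → ⌈·⌉ = 5678
j=9: r + 8k = 6404.104 → ⌈·⌉ = 6405
j=10: r + 9k = 7130.804 → ⌈·⌉ = 7131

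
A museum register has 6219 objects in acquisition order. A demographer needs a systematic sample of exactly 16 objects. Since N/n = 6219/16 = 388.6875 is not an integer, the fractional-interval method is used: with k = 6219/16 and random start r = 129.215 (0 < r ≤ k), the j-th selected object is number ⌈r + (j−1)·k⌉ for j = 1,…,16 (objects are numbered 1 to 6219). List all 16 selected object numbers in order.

j=1: r + 0k = 129.215 → ⌈·⌉ = 130
j=2: r + 1k = 517.9025 → ⌈·⌉ = 518
j=3: r + 2k = 906.59 → ⌈·⌉ = 907
j=4: r + 3k = 1295.2775 → ⌈·⌉ = 1296
j=5: r + 4k = 1683.965 → ⌈·⌉ = 1684
j=6: r + 5k = 2072.6525 → ⌈·⌉ = 2073
j=7: r + 6k = 2461.34 → ⌈·⌉ = 2462
j=8: r + 7k = 2850.0275 → ⌈·⌉ = 2851
j=9: r + 8k = 3238.715 → ⌈·⌉ = 3239
j=10: r + 9k = 3627.4025 → ⌈·⌉ = 3628
j=11: r + 10k = 4016.09 → ⌈·⌉ = 4017
j=12: r + 11k = 4404.7775 → ⌈·⌉ = 4405
j=13: r + 12k = 4793.465 → ⌈·⌉ = 4794
j=14: r + 13k = 5182.1525 → ⌈·⌉ = 5183
j=15: r + 14k = 5570.84 → ⌈·⌉ = 5571
j=16: r + 15k = 5959.5275 → ⌈·⌉ = 5960

130, 518, 907, 1296, 1684, 2073, 2462, 2851, 3239, 3628, 4017, 4405, 4794, 5183, 5571, 5960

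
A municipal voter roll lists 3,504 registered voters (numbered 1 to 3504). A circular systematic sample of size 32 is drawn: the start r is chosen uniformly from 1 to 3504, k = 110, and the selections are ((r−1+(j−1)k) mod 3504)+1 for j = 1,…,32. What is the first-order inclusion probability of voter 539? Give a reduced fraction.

For each position j, as r ranges over 1…3504 the j-th selection hits every voter exactly once, so voter 539 is selected for exactly 32 of the 3504 starts.
Inclusion probability = 32/3504 = 2/219.

2/219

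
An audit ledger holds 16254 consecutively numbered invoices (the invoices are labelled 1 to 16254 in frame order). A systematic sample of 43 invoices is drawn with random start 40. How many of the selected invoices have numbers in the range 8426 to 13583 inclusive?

13

k = 16254/43 = 378
First selection ≥ 8426: 40 + ⌈(8426−40)/378⌉·378 = 40 + 23×378 = 8734
Last selection ≤ 13583: 40 + ⌊(13583−40)/378⌋·378 = 40 + 35×378 = 13270
Count = 35 − 23 + 1 = 13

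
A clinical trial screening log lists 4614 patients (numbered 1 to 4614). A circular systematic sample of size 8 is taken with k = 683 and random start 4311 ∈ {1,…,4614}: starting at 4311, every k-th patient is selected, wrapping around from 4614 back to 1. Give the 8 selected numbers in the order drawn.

4311, 380, 1063, 1746, 2429, 3112, 3795, 4478

Selection 1: 4311
Selection 2: 4311 + 683 = 4994 → 4994 − 4614 = 380
Selection 3: 380 + 683 = 1063
Selection 4: 1063 + 683 = 1746
Selection 5: 1746 + 683 = 2429
Selection 6: 2429 + 683 = 3112
Selection 7: 3112 + 683 = 3795
Selection 8: 3795 + 683 = 4478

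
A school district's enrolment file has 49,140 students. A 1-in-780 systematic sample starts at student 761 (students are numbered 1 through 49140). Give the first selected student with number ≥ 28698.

28841

k = 780
Steps past start: ⌈(28698 − 761)/780⌉ = ⌈27937/780⌉ = 36
Selected student: 761 + 36×780 = 28841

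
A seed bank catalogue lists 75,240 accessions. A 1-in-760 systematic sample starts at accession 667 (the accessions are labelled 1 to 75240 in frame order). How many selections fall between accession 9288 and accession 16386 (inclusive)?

9

k = 760
First selection ≥ 9288: 667 + ⌈(9288−667)/760⌉·760 = 667 + 12×760 = 9787
Last selection ≤ 16386: 667 + ⌊(16386−667)/760⌋·760 = 667 + 20×760 = 15867
Count = 20 − 12 + 1 = 9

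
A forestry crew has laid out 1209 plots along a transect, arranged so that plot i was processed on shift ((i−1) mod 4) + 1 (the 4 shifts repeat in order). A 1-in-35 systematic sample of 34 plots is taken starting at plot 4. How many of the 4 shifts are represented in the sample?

Consecutive selections differ by k = 35, so their shift numbers differ by 35 mod 4 = 3.
gcd(35, 4) = 1, so the sample visits 4/1 = 4 distinct residues mod 4.
Start 4 is shift 4; the shifts hit are 1, 2, 3, 4.

4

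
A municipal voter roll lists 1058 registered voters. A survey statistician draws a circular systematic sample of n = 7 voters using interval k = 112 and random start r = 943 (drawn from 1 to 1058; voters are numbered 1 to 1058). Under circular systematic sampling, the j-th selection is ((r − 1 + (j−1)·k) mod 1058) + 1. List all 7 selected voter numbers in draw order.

Selection 1: 943
Selection 2: 943 + 112 = 1055
Selection 3: 1055 + 112 = 1167 → 1167 − 1058 = 109
Selection 4: 109 + 112 = 221
Selection 5: 221 + 112 = 333
Selection 6: 333 + 112 = 445
Selection 7: 445 + 112 = 557

943, 1055, 109, 221, 333, 445, 557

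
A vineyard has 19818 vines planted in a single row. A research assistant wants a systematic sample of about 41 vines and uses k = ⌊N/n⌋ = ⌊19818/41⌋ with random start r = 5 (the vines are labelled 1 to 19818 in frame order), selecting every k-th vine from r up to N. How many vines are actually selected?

k = ⌊19818/41⌋ = 483
Achieved size = ⌊(19818 − 5)/483⌋ + 1 = ⌊19813/483⌋ + 1 = 41 + 1 = 42
(last selection: 5 + 41×483 = 19808 ≤ 19818; next would be 20291 > 19818)

42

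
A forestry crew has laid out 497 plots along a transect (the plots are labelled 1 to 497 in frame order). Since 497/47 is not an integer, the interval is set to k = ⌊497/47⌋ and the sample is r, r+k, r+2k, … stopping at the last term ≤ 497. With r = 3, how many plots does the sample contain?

k = ⌊497/47⌋ = 10
Achieved size = ⌊(497 − 3)/10⌋ + 1 = ⌊494/10⌋ + 1 = 49 + 1 = 50
(last selection: 3 + 49×10 = 493 ≤ 497; next would be 503 > 497)

50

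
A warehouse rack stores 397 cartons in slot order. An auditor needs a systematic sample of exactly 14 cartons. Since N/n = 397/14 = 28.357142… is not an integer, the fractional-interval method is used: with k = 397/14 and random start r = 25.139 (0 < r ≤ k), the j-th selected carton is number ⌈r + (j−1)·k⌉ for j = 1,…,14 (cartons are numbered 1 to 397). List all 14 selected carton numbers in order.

j=1: r + 0k = 25.139 → ⌈·⌉ = 26
j=2: r + 1k = 53.496142… → ⌈·⌉ = 54
j=3: r + 2k = 81.853285… → ⌈·⌉ = 82
j=4: r + 3k = 110.210428… → ⌈·⌉ = 111
j=5: r + 4k = 138.567571… → ⌈·⌉ = 139
j=6: r + 5k = 166.924714… → ⌈·⌉ = 167
j=7: r + 6k = 195.281857… → ⌈·⌉ = 196
j=8: r + 7k = 223.639 → ⌈·⌉ = 224
j=9: r + 8k = 251.996142… → ⌈·⌉ = 252
j=10: r + 9k = 280.353285… → ⌈·⌉ = 281
j=11: r + 10k = 308.710428… → ⌈·⌉ = 309
j=12: r + 11k = 337.067571… → ⌈·⌉ = 338
j=13: r + 12k = 365.424714… → ⌈·⌉ = 366
j=14: r + 13k = 393.781857… → ⌈·⌉ = 394

26, 54, 82, 111, 139, 167, 196, 224, 252, 281, 309, 338, 366, 394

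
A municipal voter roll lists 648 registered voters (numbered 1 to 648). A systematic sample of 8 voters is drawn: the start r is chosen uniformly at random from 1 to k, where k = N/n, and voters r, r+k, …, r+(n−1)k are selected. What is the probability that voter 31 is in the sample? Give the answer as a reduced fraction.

k = 648/8 = 81.
Voter 31 is selected iff r ≡ 31 (mod 81); exactly one such r in {1,…,81}.
Inclusion probability = 1/81.

1/81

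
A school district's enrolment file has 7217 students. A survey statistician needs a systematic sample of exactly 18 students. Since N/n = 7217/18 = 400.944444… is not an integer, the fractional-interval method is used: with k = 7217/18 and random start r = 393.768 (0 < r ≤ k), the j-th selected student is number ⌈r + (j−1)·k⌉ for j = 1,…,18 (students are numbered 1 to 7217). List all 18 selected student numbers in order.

394, 795, 1196, 1597, 1998, 2399, 2800, 3201, 3602, 4003, 4404, 4805, 5206, 5607, 6007, 6408, 6809, 7210

j=1: r + 0k = 393.768 → ⌈·⌉ = 394
j=2: r + 1k = 794.712444… → ⌈·⌉ = 795
j=3: r + 2k = 1195.656888… → ⌈·⌉ = 1196
j=4: r + 3k = 1596.601333… → ⌈·⌉ = 1597
j=5: r + 4k = 1997.545777… → ⌈·⌉ = 1998
j=6: r + 5k = 2398.490222… → ⌈·⌉ = 2399
j=7: r + 6k = 2799.434666… → ⌈·⌉ = 2800
j=8: r + 7k = 3200.379111… → ⌈·⌉ = 3201
j=9: r + 8k = 3601.323555… → ⌈·⌉ = 3602
j=10: r + 9k = 4002.268 → ⌈·⌉ = 4003
j=11: r + 10k = 4403.212444… → ⌈·⌉ = 4404
j=12: r + 11k = 4804.156888… → ⌈·⌉ = 4805
j=13: r + 12k = 5205.101333… → ⌈·⌉ = 5206
j=14: r + 13k = 5606.045777… → ⌈·⌉ = 5607
j=15: r + 14k = 6006.990222… → ⌈·⌉ = 6007
j=16: r + 15k = 6407.934666… → ⌈·⌉ = 6408
j=17: r + 16k = 6808.879111… → ⌈·⌉ = 6809
j=18: r + 17k = 7209.823555… → ⌈·⌉ = 7210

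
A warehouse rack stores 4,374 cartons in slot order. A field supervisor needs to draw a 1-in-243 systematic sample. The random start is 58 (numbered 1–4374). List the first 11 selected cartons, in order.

carton 1: 58
carton 2: 58 + 243 = 301
carton 3: 301 + 243 = 544
carton 4: 544 + 243 = 787
carton 5: 787 + 243 = 1030
carton 6: 1030 + 243 = 1273
carton 7: 1273 + 243 = 1516
carton 8: 1516 + 243 = 1759
carton 9: 1759 + 243 = 2002
carton 10: 2002 + 243 = 2245
carton 11: 2245 + 243 = 2488

58, 301, 544, 787, 1030, 1273, 1516, 1759, 2002, 2245, 2488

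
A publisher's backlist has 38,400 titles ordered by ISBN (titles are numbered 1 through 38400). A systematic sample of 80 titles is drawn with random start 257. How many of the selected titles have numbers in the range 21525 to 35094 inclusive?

k = 38400/80 = 480
First selection ≥ 21525: 257 + ⌈(21525−257)/480⌉·480 = 257 + 45×480 = 21857
Last selection ≤ 35094: 257 + ⌊(35094−257)/480⌋·480 = 257 + 72×480 = 34817
Count = 72 − 45 + 1 = 28

28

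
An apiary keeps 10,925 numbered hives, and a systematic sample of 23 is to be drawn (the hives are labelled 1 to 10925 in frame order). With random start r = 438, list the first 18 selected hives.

k = N/n = 10925/23 = 475
hive 1: 438
hive 2: 438 + 475 = 913
hive 3: 913 + 475 = 1388
hive 4: 1388 + 475 = 1863
hive 5: 1863 + 475 = 2338
hive 6: 2338 + 475 = 2813
hive 7: 2813 + 475 = 3288
hive 8: 3288 + 475 = 3763
hive 9: 3763 + 475 = 4238
hive 10: 4238 + 475 = 4713
hive 11: 4713 + 475 = 5188
hive 12: 5188 + 475 = 5663
hive 13: 5663 + 475 = 6138
hive 14: 6138 + 475 = 6613
hive 15: 6613 + 475 = 7088
hive 16: 7088 + 475 = 7563
hive 17: 7563 + 475 = 8038
hive 18: 8038 + 475 = 8513

438, 913, 1388, 1863, 2338, 2813, 3288, 3763, 4238, 4713, 5188, 5663, 6138, 6613, 7088, 7563, 8038, 8513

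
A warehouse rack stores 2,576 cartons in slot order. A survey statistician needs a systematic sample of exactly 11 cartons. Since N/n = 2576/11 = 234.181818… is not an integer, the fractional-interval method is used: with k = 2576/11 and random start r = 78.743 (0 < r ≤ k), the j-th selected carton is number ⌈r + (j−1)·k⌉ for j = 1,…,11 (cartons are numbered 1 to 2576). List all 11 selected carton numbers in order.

j=1: r + 0k = 78.743 → ⌈·⌉ = 79
j=2: r + 1k = 312.924818… → ⌈·⌉ = 313
j=3: r + 2k = 547.106636… → ⌈·⌉ = 548
j=4: r + 3k = 781.288454… → ⌈·⌉ = 782
j=5: r + 4k = 1015.470272… → ⌈·⌉ = 1016
j=6: r + 5k = 1249.652090… → ⌈·⌉ = 1250
j=7: r + 6k = 1483.833909… → ⌈·⌉ = 1484
j=8: r + 7k = 1718.015727… → ⌈·⌉ = 1719
j=9: r + 8k = 1952.197545… → ⌈·⌉ = 1953
j=10: r + 9k = 2186.379363… → ⌈·⌉ = 2187
j=11: r + 10k = 2420.561181… → ⌈·⌉ = 2421

79, 313, 548, 782, 1016, 1250, 1484, 1719, 1953, 2187, 2421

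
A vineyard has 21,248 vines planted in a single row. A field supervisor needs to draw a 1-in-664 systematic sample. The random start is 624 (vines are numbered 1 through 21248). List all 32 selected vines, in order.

624, 1288, 1952, 2616, 3280, 3944, 4608, 5272, 5936, 6600, 7264, 7928, 8592, 9256, 9920, 10584, 11248, 11912, 12576, 13240, 13904, 14568, 15232, 15896, 16560, 17224, 17888, 18552, 19216, 19880, 20544, 21208

vine 1: 624
vine 2: 624 + 664 = 1288
vine 3: 1288 + 664 = 1952
vine 4: 1952 + 664 = 2616
vine 5: 2616 + 664 = 3280
vine 6: 3280 + 664 = 3944
vine 7: 3944 + 664 = 4608
vine 8: 4608 + 664 = 5272
vine 9: 5272 + 664 = 5936
vine 10: 5936 + 664 = 6600
vine 11: 6600 + 664 = 7264
vine 12: 7264 + 664 = 7928
vine 13: 7928 + 664 = 8592
vine 14: 8592 + 664 = 9256
vine 15: 9256 + 664 = 9920
vine 16: 9920 + 664 = 10584
vine 17: 10584 + 664 = 11248
vine 18: 11248 + 664 = 11912
vine 19: 11912 + 664 = 12576
vine 20: 12576 + 664 = 13240
vine 21: 13240 + 664 = 13904
vine 22: 13904 + 664 = 14568
vine 23: 14568 + 664 = 15232
vine 24: 15232 + 664 = 15896
vine 25: 15896 + 664 = 16560
vine 26: 16560 + 664 = 17224
vine 27: 17224 + 664 = 17888
vine 28: 17888 + 664 = 18552
vine 29: 18552 + 664 = 19216
vine 30: 19216 + 664 = 19880
vine 31: 19880 + 664 = 20544
vine 32: 20544 + 664 = 21208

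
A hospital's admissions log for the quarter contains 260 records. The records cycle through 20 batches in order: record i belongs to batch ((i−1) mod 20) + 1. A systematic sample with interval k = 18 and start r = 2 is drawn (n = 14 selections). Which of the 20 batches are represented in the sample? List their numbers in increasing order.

2, 4, 6, 8, 10, 12, 14, 16, 18, 20

Consecutive selections differ by k = 18, so their batch numbers differ by 18 mod 20 = 18.
gcd(18, 20) = 2, so the sample visits 20/2 = 10 distinct residues mod 20.
Start 2 is batch 2; the batches hit are 2, 4, 6, 8, 10, 12, 14, 16, 18, 20.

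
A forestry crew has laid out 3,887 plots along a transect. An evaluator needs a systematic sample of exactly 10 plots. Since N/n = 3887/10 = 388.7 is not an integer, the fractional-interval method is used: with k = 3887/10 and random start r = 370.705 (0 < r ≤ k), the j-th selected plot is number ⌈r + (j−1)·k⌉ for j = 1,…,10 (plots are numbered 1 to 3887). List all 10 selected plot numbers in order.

371, 760, 1149, 1537, 1926, 2315, 2703, 3092, 3481, 3870

j=1: r + 0k = 370.705 → ⌈·⌉ = 371
j=2: r + 1k = 759.405 → ⌈·⌉ = 760
j=3: r + 2k = 1148.105 → ⌈·⌉ = 1149
j=4: r + 3k = 1536.805 → ⌈·⌉ = 1537
j=5: r + 4k = 1925.505 → ⌈·⌉ = 1926
j=6: r + 5k = 2314.205 → ⌈·⌉ = 2315
j=7: r + 6k = 2702.905 → ⌈·⌉ = 2703
j=8: r + 7k = 3091.605 → ⌈·⌉ = 3092
j=9: r + 8k = 3480.305 → ⌈·⌉ = 3481
j=10: r + 9k = 3869.005 → ⌈·⌉ = 3870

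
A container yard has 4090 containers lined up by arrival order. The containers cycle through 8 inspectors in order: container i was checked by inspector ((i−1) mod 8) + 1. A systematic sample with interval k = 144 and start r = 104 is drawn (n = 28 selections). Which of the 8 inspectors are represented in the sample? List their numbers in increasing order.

Consecutive selections differ by k = 144, so their inspector numbers differ by 144 mod 8 = 0.
gcd(144, 8) = 8, so the sample visits 8/8 = 1 distinct residues mod 8.
Start 104 is inspector 8; the inspectors hit are 8.

8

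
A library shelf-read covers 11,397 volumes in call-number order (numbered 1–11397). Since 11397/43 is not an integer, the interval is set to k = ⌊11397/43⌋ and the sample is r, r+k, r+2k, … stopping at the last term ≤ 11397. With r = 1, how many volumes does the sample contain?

k = ⌊11397/43⌋ = 265
Achieved size = ⌊(11397 − 1)/265⌋ + 1 = ⌊11396/265⌋ + 1 = 43 + 1 = 44
(last selection: 1 + 43×265 = 11396 ≤ 11397; next would be 11661 > 11397)

44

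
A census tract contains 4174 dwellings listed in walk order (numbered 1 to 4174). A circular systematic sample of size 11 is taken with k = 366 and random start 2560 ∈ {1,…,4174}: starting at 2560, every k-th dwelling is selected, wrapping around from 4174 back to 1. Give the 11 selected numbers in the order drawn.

2560, 2926, 3292, 3658, 4024, 216, 582, 948, 1314, 1680, 2046

Selection 1: 2560
Selection 2: 2560 + 366 = 2926
Selection 3: 2926 + 366 = 3292
Selection 4: 3292 + 366 = 3658
Selection 5: 3658 + 366 = 4024
Selection 6: 4024 + 366 = 4390 → 4390 − 4174 = 216
Selection 7: 216 + 366 = 582
Selection 8: 582 + 366 = 948
Selection 9: 948 + 366 = 1314
Selection 10: 1314 + 366 = 1680
Selection 11: 1680 + 366 = 2046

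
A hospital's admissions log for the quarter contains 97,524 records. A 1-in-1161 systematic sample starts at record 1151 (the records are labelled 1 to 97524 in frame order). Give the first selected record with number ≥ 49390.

49913

k = 1161
Steps past start: ⌈(49390 − 1151)/1161⌉ = ⌈48239/1161⌉ = 42
Selected record: 1151 + 42×1161 = 49913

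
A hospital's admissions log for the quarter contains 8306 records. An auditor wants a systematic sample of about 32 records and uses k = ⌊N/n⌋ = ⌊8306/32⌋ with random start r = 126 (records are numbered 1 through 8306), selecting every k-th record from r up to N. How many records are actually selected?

k = ⌊8306/32⌋ = 259
Achieved size = ⌊(8306 − 126)/259⌋ + 1 = ⌊8180/259⌋ + 1 = 31 + 1 = 32
(last selection: 126 + 31×259 = 8155 ≤ 8306; next would be 8414 > 8306)

32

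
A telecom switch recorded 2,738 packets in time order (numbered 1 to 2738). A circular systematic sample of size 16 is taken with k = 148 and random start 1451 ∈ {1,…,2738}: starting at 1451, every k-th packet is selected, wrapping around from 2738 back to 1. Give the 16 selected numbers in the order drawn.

Selection 1: 1451
Selection 2: 1451 + 148 = 1599
Selection 3: 1599 + 148 = 1747
Selection 4: 1747 + 148 = 1895
Selection 5: 1895 + 148 = 2043
Selection 6: 2043 + 148 = 2191
Selection 7: 2191 + 148 = 2339
Selection 8: 2339 + 148 = 2487
Selection 9: 2487 + 148 = 2635
Selection 10: 2635 + 148 = 2783 → 2783 − 2738 = 45
Selection 11: 45 + 148 = 193
Selection 12: 193 + 148 = 341
Selection 13: 341 + 148 = 489
Selection 14: 489 + 148 = 637
Selection 15: 637 + 148 = 785
Selection 16: 785 + 148 = 933

1451, 1599, 1747, 1895, 2043, 2191, 2339, 2487, 2635, 45, 193, 341, 489, 637, 785, 933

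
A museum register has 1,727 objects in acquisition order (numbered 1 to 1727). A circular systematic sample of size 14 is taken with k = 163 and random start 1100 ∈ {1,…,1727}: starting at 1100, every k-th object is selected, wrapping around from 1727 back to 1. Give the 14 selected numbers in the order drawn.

1100, 1263, 1426, 1589, 25, 188, 351, 514, 677, 840, 1003, 1166, 1329, 1492

Selection 1: 1100
Selection 2: 1100 + 163 = 1263
Selection 3: 1263 + 163 = 1426
Selection 4: 1426 + 163 = 1589
Selection 5: 1589 + 163 = 1752 → 1752 − 1727 = 25
Selection 6: 25 + 163 = 188
Selection 7: 188 + 163 = 351
Selection 8: 351 + 163 = 514
Selection 9: 514 + 163 = 677
Selection 10: 677 + 163 = 840
Selection 11: 840 + 163 = 1003
Selection 12: 1003 + 163 = 1166
Selection 13: 1166 + 163 = 1329
Selection 14: 1329 + 163 = 1492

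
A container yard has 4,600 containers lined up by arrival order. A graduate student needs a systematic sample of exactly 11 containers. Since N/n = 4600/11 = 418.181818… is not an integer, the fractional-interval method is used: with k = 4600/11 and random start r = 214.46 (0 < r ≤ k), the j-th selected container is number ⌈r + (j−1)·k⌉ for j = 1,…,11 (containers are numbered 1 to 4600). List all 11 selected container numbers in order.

215, 633, 1051, 1470, 1888, 2306, 2724, 3142, 3560, 3979, 4397

j=1: r + 0k = 214.46 → ⌈·⌉ = 215
j=2: r + 1k = 632.641818… → ⌈·⌉ = 633
j=3: r + 2k = 1050.823636… → ⌈·⌉ = 1051
j=4: r + 3k = 1469.005454… → ⌈·⌉ = 1470
j=5: r + 4k = 1887.187272… → ⌈·⌉ = 1888
j=6: r + 5k = 2305.369090… → ⌈·⌉ = 2306
j=7: r + 6k = 2723.550909… → ⌈·⌉ = 2724
j=8: r + 7k = 3141.732727… → ⌈·⌉ = 3142
j=9: r + 8k = 3559.914545… → ⌈·⌉ = 3560
j=10: r + 9k = 3978.096363… → ⌈·⌉ = 3979
j=11: r + 10k = 4396.278181… → ⌈·⌉ = 4397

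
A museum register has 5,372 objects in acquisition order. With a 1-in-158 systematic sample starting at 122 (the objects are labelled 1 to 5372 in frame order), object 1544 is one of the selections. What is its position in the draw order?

k = 158
position = (1544 − 122)/158 + 1 = 1422/158 + 1 = 9 + 1 = 10

10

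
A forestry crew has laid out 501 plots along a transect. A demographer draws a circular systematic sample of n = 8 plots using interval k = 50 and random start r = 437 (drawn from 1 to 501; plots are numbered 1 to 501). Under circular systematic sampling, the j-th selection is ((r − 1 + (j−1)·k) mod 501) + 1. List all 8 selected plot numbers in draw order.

Selection 1: 437
Selection 2: 437 + 50 = 487
Selection 3: 487 + 50 = 537 → 537 − 501 = 36
Selection 4: 36 + 50 = 86
Selection 5: 86 + 50 = 136
Selection 6: 136 + 50 = 186
Selection 7: 186 + 50 = 236
Selection 8: 236 + 50 = 286

437, 487, 36, 86, 136, 186, 236, 286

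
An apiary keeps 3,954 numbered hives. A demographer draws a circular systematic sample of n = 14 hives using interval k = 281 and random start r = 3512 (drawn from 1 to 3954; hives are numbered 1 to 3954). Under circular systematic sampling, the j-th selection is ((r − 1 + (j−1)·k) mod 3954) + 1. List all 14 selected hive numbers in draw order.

3512, 3793, 120, 401, 682, 963, 1244, 1525, 1806, 2087, 2368, 2649, 2930, 3211

Selection 1: 3512
Selection 2: 3512 + 281 = 3793
Selection 3: 3793 + 281 = 4074 → 4074 − 3954 = 120
Selection 4: 120 + 281 = 401
Selection 5: 401 + 281 = 682
Selection 6: 682 + 281 = 963
Selection 7: 963 + 281 = 1244
Selection 8: 1244 + 281 = 1525
Selection 9: 1525 + 281 = 1806
Selection 10: 1806 + 281 = 2087
Selection 11: 2087 + 281 = 2368
Selection 12: 2368 + 281 = 2649
Selection 13: 2649 + 281 = 2930
Selection 14: 2930 + 281 = 3211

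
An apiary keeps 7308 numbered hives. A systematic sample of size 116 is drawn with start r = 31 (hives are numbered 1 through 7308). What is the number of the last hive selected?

k = 7308/116 = 63
116th selection = r + (116−1)·k = 31 + 115×63 = 31 + 7245 = 7276

7276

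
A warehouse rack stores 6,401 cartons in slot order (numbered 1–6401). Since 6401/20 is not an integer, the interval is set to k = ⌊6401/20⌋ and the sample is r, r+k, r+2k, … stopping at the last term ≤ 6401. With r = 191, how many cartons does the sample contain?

k = ⌊6401/20⌋ = 320
Achieved size = ⌊(6401 − 191)/320⌋ + 1 = ⌊6210/320⌋ + 1 = 19 + 1 = 20
(last selection: 191 + 19×320 = 6271 ≤ 6401; next would be 6591 > 6401)

20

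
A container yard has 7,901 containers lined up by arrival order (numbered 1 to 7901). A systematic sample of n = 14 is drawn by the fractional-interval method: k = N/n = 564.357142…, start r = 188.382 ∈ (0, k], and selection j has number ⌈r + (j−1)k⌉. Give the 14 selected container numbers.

j=1: r + 0k = 188.382 → ⌈·⌉ = 189
j=2: r + 1k = 752.739142… → ⌈·⌉ = 753
j=3: r + 2k = 1317.096285… → ⌈·⌉ = 1318
j=4: r + 3k = 1881.453428… → ⌈·⌉ = 1882
j=5: r + 4k = 2445.810571… → ⌈·⌉ = 2446
j=6: r + 5k = 3010.167714… → ⌈·⌉ = 3011
j=7: r + 6k = 3574.524857… → ⌈·⌉ = 3575
j=8: r + 7k = 4138.882 → ⌈·⌉ = 4139
j=9: r + 8k = 4703.239142… → ⌈·⌉ = 4704
j=10: r + 9k = 5267.596285… → ⌈·⌉ = 5268
j=11: r + 10k = 5831.953428… → ⌈·⌉ = 5832
j=12: r + 11k = 6396.310571… → ⌈·⌉ = 6397
j=13: r + 12k = 6960.667714… → ⌈·⌉ = 6961
j=14: r + 13k = 7525.024857… → ⌈·⌉ = 7526

189, 753, 1318, 1882, 2446, 3011, 3575, 4139, 4704, 5268, 5832, 6397, 6961, 7526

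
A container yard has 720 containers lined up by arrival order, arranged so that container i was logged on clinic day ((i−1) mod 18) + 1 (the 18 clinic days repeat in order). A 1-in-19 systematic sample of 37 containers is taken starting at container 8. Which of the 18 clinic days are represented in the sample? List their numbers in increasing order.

Consecutive selections differ by k = 19, so their clinic day numbers differ by 19 mod 18 = 1.
gcd(19, 18) = 1, so the sample visits 18/1 = 18 distinct residues mod 18.
Start 8 is clinic day 8; the clinic days hit are 1, 2, 3, 4, 5, 6, 7, 8, 9, 10, 11, 12, 13, 14, 15, 16, 17, 18.

1, 2, 3, 4, 5, 6, 7, 8, 9, 10, 11, 12, 13, 14, 15, 16, 17, 18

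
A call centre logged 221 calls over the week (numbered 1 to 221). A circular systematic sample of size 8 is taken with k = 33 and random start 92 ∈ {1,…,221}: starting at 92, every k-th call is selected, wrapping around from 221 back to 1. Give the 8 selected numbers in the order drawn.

Selection 1: 92
Selection 2: 92 + 33 = 125
Selection 3: 125 + 33 = 158
Selection 4: 158 + 33 = 191
Selection 5: 191 + 33 = 224 → 224 − 221 = 3
Selection 6: 3 + 33 = 36
Selection 7: 36 + 33 = 69
Selection 8: 69 + 33 = 102

92, 125, 158, 191, 3, 36, 69, 102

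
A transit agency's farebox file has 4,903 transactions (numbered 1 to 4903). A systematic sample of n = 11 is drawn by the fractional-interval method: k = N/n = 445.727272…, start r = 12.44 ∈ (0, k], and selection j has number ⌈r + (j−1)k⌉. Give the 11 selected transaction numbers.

13, 459, 904, 1350, 1796, 2242, 2687, 3133, 3579, 4024, 4470

j=1: r + 0k = 12.44 → ⌈·⌉ = 13
j=2: r + 1k = 458.167272… → ⌈·⌉ = 459
j=3: r + 2k = 903.894545… → ⌈·⌉ = 904
j=4: r + 3k = 1349.621818… → ⌈·⌉ = 1350
j=5: r + 4k = 1795.349090… → ⌈·⌉ = 1796
j=6: r + 5k = 2241.076363… → ⌈·⌉ = 2242
j=7: r + 6k = 2686.803636… → ⌈·⌉ = 2687
j=8: r + 7k = 3132.530909… → ⌈·⌉ = 3133
j=9: r + 8k = 3578.258181… → ⌈·⌉ = 3579
j=10: r + 9k = 4023.985454… → ⌈·⌉ = 4024
j=11: r + 10k = 4469.712727… → ⌈·⌉ = 4470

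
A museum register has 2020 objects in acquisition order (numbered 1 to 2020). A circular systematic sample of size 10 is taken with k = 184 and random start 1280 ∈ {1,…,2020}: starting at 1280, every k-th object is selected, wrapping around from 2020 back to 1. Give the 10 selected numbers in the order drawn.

Selection 1: 1280
Selection 2: 1280 + 184 = 1464
Selection 3: 1464 + 184 = 1648
Selection 4: 1648 + 184 = 1832
Selection 5: 1832 + 184 = 2016
Selection 6: 2016 + 184 = 2200 → 2200 − 2020 = 180
Selection 7: 180 + 184 = 364
Selection 8: 364 + 184 = 548
Selection 9: 548 + 184 = 732
Selection 10: 732 + 184 = 916

1280, 1464, 1648, 1832, 2016, 180, 364, 548, 732, 916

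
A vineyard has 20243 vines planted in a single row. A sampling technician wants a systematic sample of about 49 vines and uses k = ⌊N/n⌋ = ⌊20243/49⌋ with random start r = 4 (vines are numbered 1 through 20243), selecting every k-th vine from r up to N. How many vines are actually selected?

k = ⌊20243/49⌋ = 413
Achieved size = ⌊(20243 − 4)/413⌋ + 1 = ⌊20239/413⌋ + 1 = 49 + 1 = 50
(last selection: 4 + 49×413 = 20241 ≤ 20243; next would be 20654 > 20243)

50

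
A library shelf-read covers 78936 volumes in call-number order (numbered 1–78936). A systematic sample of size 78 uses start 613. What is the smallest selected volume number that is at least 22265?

k = 78936/78 = 1012
Steps past start: ⌈(22265 − 613)/1012⌉ = ⌈21652/1012⌉ = 22
Selected volume: 613 + 22×1012 = 22877

22877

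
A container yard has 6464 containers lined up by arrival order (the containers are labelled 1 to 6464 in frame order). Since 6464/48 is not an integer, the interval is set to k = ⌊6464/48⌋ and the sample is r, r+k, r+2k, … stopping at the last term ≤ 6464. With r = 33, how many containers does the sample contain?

48

k = ⌊6464/48⌋ = 134
Achieved size = ⌊(6464 − 33)/134⌋ + 1 = ⌊6431/134⌋ + 1 = 47 + 1 = 48
(last selection: 33 + 47×134 = 6331 ≤ 6464; next would be 6465 > 6464)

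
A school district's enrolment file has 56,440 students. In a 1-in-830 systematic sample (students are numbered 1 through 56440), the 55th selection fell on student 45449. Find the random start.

629

k = 830
r = 45449 − (55−1)×830 = 45449 − 44820 = 629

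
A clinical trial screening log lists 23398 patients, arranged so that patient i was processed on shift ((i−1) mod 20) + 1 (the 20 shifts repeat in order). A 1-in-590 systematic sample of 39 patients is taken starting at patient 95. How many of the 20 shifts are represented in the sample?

2

Consecutive selections differ by k = 590, so their shift numbers differ by 590 mod 20 = 10.
gcd(590, 20) = 10, so the sample visits 20/10 = 2 distinct residues mod 20.
Start 95 is shift 15; the shifts hit are 5, 15.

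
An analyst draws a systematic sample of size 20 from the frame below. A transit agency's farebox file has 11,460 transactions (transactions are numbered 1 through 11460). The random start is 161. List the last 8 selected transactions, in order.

7037, 7610, 8183, 8756, 9329, 9902, 10475, 11048

k = N/n = 11460/20 = 573
13th selection = 161 + 12×573 = 7037
14th: 7037 + 573 = 7610
15th: 7610 + 573 = 8183
16th: 8183 + 573 = 8756
17th: 8756 + 573 = 9329
18th: 9329 + 573 = 9902
19th: 9902 + 573 = 10475
20th: 10475 + 573 = 11048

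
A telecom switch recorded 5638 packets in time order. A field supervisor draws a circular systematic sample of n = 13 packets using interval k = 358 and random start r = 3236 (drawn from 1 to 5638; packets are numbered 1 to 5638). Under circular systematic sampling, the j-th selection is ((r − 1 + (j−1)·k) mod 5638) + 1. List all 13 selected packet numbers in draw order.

3236, 3594, 3952, 4310, 4668, 5026, 5384, 104, 462, 820, 1178, 1536, 1894

Selection 1: 3236
Selection 2: 3236 + 358 = 3594
Selection 3: 3594 + 358 = 3952
Selection 4: 3952 + 358 = 4310
Selection 5: 4310 + 358 = 4668
Selection 6: 4668 + 358 = 5026
Selection 7: 5026 + 358 = 5384
Selection 8: 5384 + 358 = 5742 → 5742 − 5638 = 104
Selection 9: 104 + 358 = 462
Selection 10: 462 + 358 = 820
Selection 11: 820 + 358 = 1178
Selection 12: 1178 + 358 = 1536
Selection 13: 1536 + 358 = 1894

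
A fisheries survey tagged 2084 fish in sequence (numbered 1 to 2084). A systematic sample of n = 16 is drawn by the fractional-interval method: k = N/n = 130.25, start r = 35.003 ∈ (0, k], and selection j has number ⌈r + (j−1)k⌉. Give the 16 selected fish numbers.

36, 166, 296, 426, 557, 687, 817, 947, 1078, 1208, 1338, 1468, 1599, 1729, 1859, 1989

j=1: r + 0k = 35.003 → ⌈·⌉ = 36
j=2: r + 1k = 165.253 → ⌈·⌉ = 166
j=3: r + 2k = 295.503 → ⌈·⌉ = 296
j=4: r + 3k = 425.753 → ⌈·⌉ = 426
j=5: r + 4k = 556.003 → ⌈·⌉ = 557
j=6: r + 5k = 686.253 → ⌈·⌉ = 687
j=7: r + 6k = 816.503 → ⌈·⌉ = 817
j=8: r + 7k = 946.753 → ⌈·⌉ = 947
j=9: r + 8k = 1077.003 → ⌈·⌉ = 1078
j=10: r + 9k = 1207.253 → ⌈·⌉ = 1208
j=11: r + 10k = 1337.503 → ⌈·⌉ = 1338
j=12: r + 11k = 1467.753 → ⌈·⌉ = 1468
j=13: r + 12k = 1598.003 → ⌈·⌉ = 1599
j=14: r + 13k = 1728.253 → ⌈·⌉ = 1729
j=15: r + 14k = 1858.503 → ⌈·⌉ = 1859
j=16: r + 15k = 1988.753 → ⌈·⌉ = 1989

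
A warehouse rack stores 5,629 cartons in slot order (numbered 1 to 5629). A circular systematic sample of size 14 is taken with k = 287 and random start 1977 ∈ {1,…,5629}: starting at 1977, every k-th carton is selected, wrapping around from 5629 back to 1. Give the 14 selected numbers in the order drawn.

Selection 1: 1977
Selection 2: 1977 + 287 = 2264
Selection 3: 2264 + 287 = 2551
Selection 4: 2551 + 287 = 2838
Selection 5: 2838 + 287 = 3125
Selection 6: 3125 + 287 = 3412
Selection 7: 3412 + 287 = 3699
Selection 8: 3699 + 287 = 3986
Selection 9: 3986 + 287 = 4273
Selection 10: 4273 + 287 = 4560
Selection 11: 4560 + 287 = 4847
Selection 12: 4847 + 287 = 5134
Selection 13: 5134 + 287 = 5421
Selection 14: 5421 + 287 = 5708 → 5708 − 5629 = 79

1977, 2264, 2551, 2838, 3125, 3412, 3699, 3986, 4273, 4560, 4847, 5134, 5421, 79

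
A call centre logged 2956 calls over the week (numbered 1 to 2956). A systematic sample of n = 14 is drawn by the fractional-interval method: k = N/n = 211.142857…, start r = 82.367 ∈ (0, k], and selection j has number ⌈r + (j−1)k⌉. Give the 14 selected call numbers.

83, 294, 505, 716, 927, 1139, 1350, 1561, 1772, 1983, 2194, 2405, 2617, 2828

j=1: r + 0k = 82.367 → ⌈·⌉ = 83
j=2: r + 1k = 293.509857… → ⌈·⌉ = 294
j=3: r + 2k = 504.652714… → ⌈·⌉ = 505
j=4: r + 3k = 715.795571… → ⌈·⌉ = 716
j=5: r + 4k = 926.938428… → ⌈·⌉ = 927
j=6: r + 5k = 1138.081285… → ⌈·⌉ = 1139
j=7: r + 6k = 1349.224142… → ⌈·⌉ = 1350
j=8: r + 7k = 1560.367 → ⌈·⌉ = 1561
j=9: r + 8k = 1771.509857… → ⌈·⌉ = 1772
j=10: r + 9k = 1982.652714… → ⌈·⌉ = 1983
j=11: r + 10k = 2193.795571… → ⌈·⌉ = 2194
j=12: r + 11k = 2404.938428… → ⌈·⌉ = 2405
j=13: r + 12k = 2616.081285… → ⌈·⌉ = 2617
j=14: r + 13k = 2827.224142… → ⌈·⌉ = 2828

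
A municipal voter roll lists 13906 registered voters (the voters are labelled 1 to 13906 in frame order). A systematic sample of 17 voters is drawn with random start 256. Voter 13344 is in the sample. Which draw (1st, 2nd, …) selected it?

17

k = 13906/17 = 818
position = (13344 − 256)/818 + 1 = 13088/818 + 1 = 16 + 1 = 17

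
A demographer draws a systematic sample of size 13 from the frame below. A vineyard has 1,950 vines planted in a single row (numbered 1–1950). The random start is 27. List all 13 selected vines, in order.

27, 177, 327, 477, 627, 777, 927, 1077, 1227, 1377, 1527, 1677, 1827

k = N/n = 1950/13 = 150
vine 1: 27
vine 2: 27 + 150 = 177
vine 3: 177 + 150 = 327
vine 4: 327 + 150 = 477
vine 5: 477 + 150 = 627
vine 6: 627 + 150 = 777
vine 7: 777 + 150 = 927
vine 8: 927 + 150 = 1077
vine 9: 1077 + 150 = 1227
vine 10: 1227 + 150 = 1377
vine 11: 1377 + 150 = 1527
vine 12: 1527 + 150 = 1677
vine 13: 1677 + 150 = 1827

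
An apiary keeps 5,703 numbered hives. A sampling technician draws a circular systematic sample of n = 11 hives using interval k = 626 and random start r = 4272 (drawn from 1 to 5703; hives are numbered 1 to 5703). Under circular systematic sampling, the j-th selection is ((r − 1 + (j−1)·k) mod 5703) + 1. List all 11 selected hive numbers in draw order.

4272, 4898, 5524, 447, 1073, 1699, 2325, 2951, 3577, 4203, 4829

Selection 1: 4272
Selection 2: 4272 + 626 = 4898
Selection 3: 4898 + 626 = 5524
Selection 4: 5524 + 626 = 6150 → 6150 − 5703 = 447
Selection 5: 447 + 626 = 1073
Selection 6: 1073 + 626 = 1699
Selection 7: 1699 + 626 = 2325
Selection 8: 2325 + 626 = 2951
Selection 9: 2951 + 626 = 3577
Selection 10: 3577 + 626 = 4203
Selection 11: 4203 + 626 = 4829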